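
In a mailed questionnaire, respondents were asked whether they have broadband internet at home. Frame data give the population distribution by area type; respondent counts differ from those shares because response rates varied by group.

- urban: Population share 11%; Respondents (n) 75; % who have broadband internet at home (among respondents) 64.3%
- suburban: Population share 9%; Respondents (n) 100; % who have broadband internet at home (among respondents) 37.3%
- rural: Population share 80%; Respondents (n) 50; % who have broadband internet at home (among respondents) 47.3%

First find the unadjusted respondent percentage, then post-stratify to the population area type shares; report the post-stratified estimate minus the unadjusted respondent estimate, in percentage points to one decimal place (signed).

Unadjusted (pooled respondent) estimate weights by respondent counts:
  (75/225)×64.3 + (100/225)×37.3 + (50/225)×47.3 = 48.5222%
Post-stratifying to population shares instead:
  0.11×64.3 + 0.09×37.3 + 0.8×47.3 = 48.27%
Difference = 48.27 − 48.5222 = -0.2522 pp.

-0.3 percentage points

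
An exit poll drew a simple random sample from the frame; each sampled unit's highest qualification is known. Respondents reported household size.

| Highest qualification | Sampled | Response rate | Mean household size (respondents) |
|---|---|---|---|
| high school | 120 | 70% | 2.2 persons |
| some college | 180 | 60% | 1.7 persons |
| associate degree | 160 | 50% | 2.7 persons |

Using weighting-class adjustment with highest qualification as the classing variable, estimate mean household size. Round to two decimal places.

2.18

Weighting each respondent by the inverse class response rate inflates each class back to its sampled size, so the class weight is n_sampled:
  high school: 120 × 2.2 = 264
  some college: 180 × 1.7 = 306
  associate degree: 160 × 2.7 = 432
Adjusted estimate = 1002 / 460 = 2.17826 → 2.18.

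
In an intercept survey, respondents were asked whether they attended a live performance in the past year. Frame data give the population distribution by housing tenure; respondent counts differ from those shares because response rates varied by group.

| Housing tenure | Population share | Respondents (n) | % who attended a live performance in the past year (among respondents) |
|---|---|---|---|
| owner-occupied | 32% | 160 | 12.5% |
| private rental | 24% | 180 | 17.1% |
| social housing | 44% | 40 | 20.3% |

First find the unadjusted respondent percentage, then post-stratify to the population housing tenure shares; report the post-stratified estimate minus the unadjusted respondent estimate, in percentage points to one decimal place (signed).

+1.5 percentage points

Without adjustment, the pooled respondent share is:
  (160/380)×12.5 + (180/380)×17.1 + (40/380)×20.3 = 15.5%
Reweighting by population housing tenure shares:
  0.32×12.5 + 0.24×17.1 + 0.44×20.3 = 17.036%
Difference = 17.036 − 15.5 = 1.536 pp.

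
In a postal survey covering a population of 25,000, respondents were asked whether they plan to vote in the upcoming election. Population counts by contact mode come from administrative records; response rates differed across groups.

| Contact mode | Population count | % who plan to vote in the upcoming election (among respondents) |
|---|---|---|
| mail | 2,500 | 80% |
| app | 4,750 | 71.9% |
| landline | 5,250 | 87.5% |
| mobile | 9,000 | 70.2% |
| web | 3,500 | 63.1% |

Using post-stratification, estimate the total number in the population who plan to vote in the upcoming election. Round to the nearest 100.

Each cell contributes its population count × the respondent rate:
  mail: 2,500 × 80% = 2000
  app: 4,750 × 71.9% = 3415.25
  landline: 5,250 × 87.5% = 4593.75
  mobile: 9,000 × 70.2% = 6318
  web: 3,500 × 63.1% = 2208.5
Estimated total = 18535.5 → 18,500.

18,500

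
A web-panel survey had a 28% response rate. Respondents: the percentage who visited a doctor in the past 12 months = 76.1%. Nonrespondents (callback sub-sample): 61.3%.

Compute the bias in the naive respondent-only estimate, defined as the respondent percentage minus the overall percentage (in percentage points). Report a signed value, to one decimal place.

Nonresponse fraction = 1 − 0.28 = 0.72.
Bias = (nonresponse fraction) × (respondent percentage − nonrespondent percentage)
     = 0.72 × (76.1 − 61.3) = 0.72 × 14.8 = 10.656.

+10.7 percentage points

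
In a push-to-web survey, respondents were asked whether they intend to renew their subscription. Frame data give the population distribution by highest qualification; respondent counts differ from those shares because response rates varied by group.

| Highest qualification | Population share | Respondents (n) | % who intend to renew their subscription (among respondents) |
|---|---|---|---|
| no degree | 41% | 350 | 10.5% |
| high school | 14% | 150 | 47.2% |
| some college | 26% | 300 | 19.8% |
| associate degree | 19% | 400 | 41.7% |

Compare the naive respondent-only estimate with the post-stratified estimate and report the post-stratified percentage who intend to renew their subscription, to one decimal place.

Without adjustment, the pooled respondent share is:
  (350/1200)×10.5 + (150/1200)×47.2 + (300/1200)×19.8 + (400/1200)×41.7 = 27.8125%
Reweighting by population highest qualification shares:
  0.41×10.5 + 0.14×47.2 + 0.26×19.8 + 0.19×41.7 = 23.984%

24.0%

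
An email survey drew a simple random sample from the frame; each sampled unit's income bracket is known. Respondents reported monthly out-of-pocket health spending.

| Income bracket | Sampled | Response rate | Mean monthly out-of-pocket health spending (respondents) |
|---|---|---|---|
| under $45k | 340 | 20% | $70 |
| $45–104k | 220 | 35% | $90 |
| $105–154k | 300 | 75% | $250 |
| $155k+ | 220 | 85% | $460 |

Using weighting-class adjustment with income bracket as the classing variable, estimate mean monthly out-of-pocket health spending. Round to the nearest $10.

$200

Inverse-response-rate weighting restores each class to its sampled count, so class totals weight by n_sampled:
  under $45k: 340 × 70 = 23,800
  $45–104k: 220 × 90 = 19,800
  $105–154k: 300 × 250 = 75,000
  $155k+: 220 × 460 = 101,200
Adjusted estimate = 219,800 / 1,080 = 203.519 → $200.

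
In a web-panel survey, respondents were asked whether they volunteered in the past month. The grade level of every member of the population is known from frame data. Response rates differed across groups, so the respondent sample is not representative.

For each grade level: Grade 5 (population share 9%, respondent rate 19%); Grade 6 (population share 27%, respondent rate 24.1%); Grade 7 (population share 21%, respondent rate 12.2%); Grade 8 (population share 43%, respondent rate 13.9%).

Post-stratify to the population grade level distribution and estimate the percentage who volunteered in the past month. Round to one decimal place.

16.8%

Reweight to the known grade level distribution:
  Grade 5: 0.09 × 19 = 1.71
  Grade 6: 0.27 × 24.1 = 6.507
  Grade 7: 0.21 × 12.2 = 2.562
  Grade 8: 0.43 × 13.9 = 5.977
Post-stratified estimate = 16.756 → 16.8%.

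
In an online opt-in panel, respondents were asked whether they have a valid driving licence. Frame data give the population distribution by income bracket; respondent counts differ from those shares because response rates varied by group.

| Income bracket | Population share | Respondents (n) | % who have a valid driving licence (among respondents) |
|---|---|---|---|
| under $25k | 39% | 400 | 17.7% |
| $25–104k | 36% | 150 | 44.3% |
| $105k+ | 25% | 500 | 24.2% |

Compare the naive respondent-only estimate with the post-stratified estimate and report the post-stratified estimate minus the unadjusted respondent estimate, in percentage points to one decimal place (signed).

Unadjusted (pooled respondent) estimate weights by respondent counts:
  (400/1050)×17.7 + (150/1050)×44.3 + (500/1050)×24.2 = 24.5952%
Post-stratifying to population shares instead:
  0.39×17.7 + 0.36×44.3 + 0.25×24.2 = 28.901%
Difference = 28.901 − 24.5952 = 4.3058 pp.

+4.3 percentage points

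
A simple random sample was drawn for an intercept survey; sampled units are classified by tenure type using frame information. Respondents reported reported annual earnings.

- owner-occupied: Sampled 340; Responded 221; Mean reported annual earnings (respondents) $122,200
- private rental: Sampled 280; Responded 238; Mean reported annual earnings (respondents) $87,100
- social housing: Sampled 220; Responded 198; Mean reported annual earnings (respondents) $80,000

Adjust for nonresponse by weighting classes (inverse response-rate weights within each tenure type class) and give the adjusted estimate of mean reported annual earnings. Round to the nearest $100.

$99,400

Response rates by class: owner-occupied 221/340 = 65%, private rental 238/280 = 85%, social housing 198/220 = 90%.
Weighting each respondent by the inverse class response rate inflates each class back to its sampled size, so the class weight is n_sampled:
  owner-occupied: 340 × 122,200 = 41,548,000
  private rental: 280 × 87,100 = 24,388,000
  social housing: 220 × 80,000 = 17,600,000
Adjusted estimate = 83,536,000 / 840 = 99447.6 → $99,400.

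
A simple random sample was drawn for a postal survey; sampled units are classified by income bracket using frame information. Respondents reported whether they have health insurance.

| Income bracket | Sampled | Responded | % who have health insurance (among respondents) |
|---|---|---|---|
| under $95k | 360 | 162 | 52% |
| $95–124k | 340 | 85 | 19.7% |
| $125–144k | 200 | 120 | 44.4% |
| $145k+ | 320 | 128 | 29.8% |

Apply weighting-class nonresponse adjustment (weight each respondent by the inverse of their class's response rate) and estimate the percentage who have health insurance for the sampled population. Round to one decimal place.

Response rates by class: under $95k 162/360 = 45%, $95–124k 85/340 = 25%, $125–144k 120/200 = 60%, $145k+ 128/320 = 40%.
Inverse-response-rate weighting restores each class to its sampled count, so class totals weight by n_sampled:
  under $95k: 360 × 52 = 18,720
  $95–124k: 340 × 19.7 = 6698
  $125–144k: 200 × 44.4 = 8880
  $145k+: 320 × 29.8 = 9536
Adjusted estimate = 43,834 / 1,220 = 35.9295 → 35.9%.

35.9%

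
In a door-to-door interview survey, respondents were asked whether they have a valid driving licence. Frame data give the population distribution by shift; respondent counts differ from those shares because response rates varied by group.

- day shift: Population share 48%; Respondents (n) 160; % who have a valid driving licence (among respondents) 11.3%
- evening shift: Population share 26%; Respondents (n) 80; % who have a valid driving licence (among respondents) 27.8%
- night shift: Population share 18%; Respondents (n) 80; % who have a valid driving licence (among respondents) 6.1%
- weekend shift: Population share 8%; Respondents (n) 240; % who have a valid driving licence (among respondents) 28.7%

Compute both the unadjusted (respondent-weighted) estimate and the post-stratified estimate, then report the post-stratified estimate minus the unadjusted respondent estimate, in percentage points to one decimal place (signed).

Unadjusted (pooled respondent) estimate weights by respondent counts:
  (160/560)×11.3 + (80/560)×27.8 + (80/560)×6.1 + (240/560)×28.7 = 20.3714%
Reweighting by population shift shares:
  0.48×11.3 + 0.26×27.8 + 0.18×6.1 + 0.08×28.7 = 16.046%
Difference = 16.046 − 20.3714 = -4.3254 pp.

-4.3 percentage points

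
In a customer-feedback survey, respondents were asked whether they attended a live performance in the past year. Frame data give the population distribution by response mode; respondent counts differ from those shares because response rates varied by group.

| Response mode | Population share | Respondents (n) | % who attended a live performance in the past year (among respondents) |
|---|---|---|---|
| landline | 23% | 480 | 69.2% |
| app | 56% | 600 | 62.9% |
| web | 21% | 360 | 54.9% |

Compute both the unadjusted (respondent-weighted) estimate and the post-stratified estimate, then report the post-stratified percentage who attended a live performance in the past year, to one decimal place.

Without adjustment, the pooled respondent share is:
  (480/1440)×69.2 + (600/1440)×62.9 + (360/1440)×54.9 = 63%
Post-stratifying to population shares instead:
  0.23×69.2 + 0.56×62.9 + 0.21×54.9 = 62.669%

62.7%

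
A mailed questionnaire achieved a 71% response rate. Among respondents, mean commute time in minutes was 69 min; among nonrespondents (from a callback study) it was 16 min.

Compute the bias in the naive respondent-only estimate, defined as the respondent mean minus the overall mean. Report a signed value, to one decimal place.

Nonresponse fraction = 1 − 0.71 = 0.29.
Bias = (nonresponse fraction) × (respondent mean − nonrespondent mean)
     = 0.29 × (69 − 16) = 0.29 × 53 = 15.37.

+15.4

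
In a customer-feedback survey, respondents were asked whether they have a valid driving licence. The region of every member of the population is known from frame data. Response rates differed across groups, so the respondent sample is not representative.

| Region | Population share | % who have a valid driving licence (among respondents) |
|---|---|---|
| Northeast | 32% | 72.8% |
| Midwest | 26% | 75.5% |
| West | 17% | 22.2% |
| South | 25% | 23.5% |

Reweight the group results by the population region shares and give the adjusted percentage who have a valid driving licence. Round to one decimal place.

52.6%

Each cell contributes population-share × respondent value:
  Northeast: 0.32 × 72.8 = 23.296
  Midwest: 0.26 × 75.5 = 19.63
  West: 0.17 × 22.2 = 3.774
  South: 0.25 × 23.5 = 5.875
Post-stratified estimate = 52.575 → 52.6%.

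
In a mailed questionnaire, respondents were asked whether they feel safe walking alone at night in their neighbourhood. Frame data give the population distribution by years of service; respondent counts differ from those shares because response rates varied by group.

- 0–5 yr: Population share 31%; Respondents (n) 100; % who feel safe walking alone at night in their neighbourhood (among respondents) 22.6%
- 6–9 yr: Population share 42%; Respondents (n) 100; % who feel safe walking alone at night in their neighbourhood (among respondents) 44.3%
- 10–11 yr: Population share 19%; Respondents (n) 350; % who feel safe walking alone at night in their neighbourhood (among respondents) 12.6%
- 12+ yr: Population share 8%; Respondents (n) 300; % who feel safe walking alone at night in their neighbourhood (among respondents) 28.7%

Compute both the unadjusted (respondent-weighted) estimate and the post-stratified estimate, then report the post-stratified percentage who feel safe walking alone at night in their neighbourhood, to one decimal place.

30.3%

Without adjustment, the pooled respondent share is:
  (100/850)×22.6 + (100/850)×44.3 + (350/850)×12.6 + (300/850)×28.7 = 23.1882%
Post-stratified estimate weights by population shares:
  0.31×22.6 + 0.42×44.3 + 0.19×12.6 + 0.08×28.7 = 30.302%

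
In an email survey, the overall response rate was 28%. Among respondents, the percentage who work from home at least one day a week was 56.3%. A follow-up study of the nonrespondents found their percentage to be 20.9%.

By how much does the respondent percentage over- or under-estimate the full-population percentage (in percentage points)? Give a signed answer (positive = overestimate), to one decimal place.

+25.5 percentage points

Nonresponse fraction = 1 − 0.28 = 0.72.
Bias = (nonresponse fraction) × (respondent percentage − nonrespondent percentage)
     = 0.72 × (56.3 − 20.9) = 0.72 × 35.4 = 25.488.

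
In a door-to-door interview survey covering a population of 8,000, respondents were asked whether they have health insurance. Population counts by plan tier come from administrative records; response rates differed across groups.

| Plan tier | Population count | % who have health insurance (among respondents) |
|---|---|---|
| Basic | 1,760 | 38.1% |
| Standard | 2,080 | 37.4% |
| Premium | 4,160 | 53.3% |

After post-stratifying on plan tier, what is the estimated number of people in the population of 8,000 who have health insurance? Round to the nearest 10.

3,670

Estimated count per cell = population count × respondent percentage:
  Basic: 1,760 × 38.1% = 670.56
  Standard: 2,080 × 37.4% = 777.92
  Premium: 4,160 × 53.3% = 2217.28
Estimated total = 3665.76 → 3,670.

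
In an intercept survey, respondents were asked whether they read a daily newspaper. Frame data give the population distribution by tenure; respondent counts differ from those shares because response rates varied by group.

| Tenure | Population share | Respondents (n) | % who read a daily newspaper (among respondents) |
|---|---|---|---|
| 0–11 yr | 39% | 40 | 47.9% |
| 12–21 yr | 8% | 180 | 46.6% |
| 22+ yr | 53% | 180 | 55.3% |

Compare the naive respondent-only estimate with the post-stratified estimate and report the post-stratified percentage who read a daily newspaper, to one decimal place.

Without adjustment, the pooled respondent share is:
  (40/400)×47.9 + (180/400)×46.6 + (180/400)×55.3 = 50.645%
Reweighting by population tenure shares:
  0.39×47.9 + 0.08×46.6 + 0.53×55.3 = 51.718%

51.7%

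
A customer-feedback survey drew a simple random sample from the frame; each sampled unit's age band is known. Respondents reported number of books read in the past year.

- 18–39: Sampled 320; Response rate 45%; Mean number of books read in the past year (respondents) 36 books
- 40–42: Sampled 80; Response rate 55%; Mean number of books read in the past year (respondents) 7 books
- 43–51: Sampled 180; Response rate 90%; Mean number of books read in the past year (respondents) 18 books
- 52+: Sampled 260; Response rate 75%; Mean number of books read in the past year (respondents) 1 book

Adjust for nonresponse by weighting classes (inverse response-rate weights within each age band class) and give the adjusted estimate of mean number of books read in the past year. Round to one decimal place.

18.5

Each respondent's weight = sampled/responded in their class; summing within a class gives n_sampled, so:
  18–39: 320 × 36 = 11,520
  40–42: 80 × 7 = 560
  43–51: 180 × 18 = 3240
  52+: 260 × 1 = 260
Adjusted estimate = 15,580 / 840 = 18.5476 → 18.5.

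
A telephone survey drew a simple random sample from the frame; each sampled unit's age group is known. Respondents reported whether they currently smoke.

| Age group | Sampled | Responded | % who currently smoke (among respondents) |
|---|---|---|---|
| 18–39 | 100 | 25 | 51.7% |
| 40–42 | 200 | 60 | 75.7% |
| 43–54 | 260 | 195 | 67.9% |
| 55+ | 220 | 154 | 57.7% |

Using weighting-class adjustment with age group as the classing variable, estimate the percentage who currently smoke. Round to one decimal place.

Class response rates: 18–39 25/100 = 25%, 40–42 60/200 = 30%, 43–54 195/260 = 75%, 55+ 154/220 = 70%.
Weighting each respondent by the inverse class response rate inflates each class back to its sampled size, so the class weight is n_sampled:
  18–39: 100 × 51.7 = 5170
  40–42: 200 × 75.7 = 15,140
  43–54: 260 × 67.9 = 17,654
  55+: 220 × 57.7 = 12,694
Adjusted estimate = 50,658 / 780 = 64.9462 → 64.9%.

64.9%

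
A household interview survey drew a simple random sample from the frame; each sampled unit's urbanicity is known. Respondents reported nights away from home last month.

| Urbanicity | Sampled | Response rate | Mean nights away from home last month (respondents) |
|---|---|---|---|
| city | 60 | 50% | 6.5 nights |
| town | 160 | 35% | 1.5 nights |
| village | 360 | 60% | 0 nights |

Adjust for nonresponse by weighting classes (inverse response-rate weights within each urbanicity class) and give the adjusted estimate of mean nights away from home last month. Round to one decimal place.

1.1

Weighting each respondent by the inverse class response rate inflates each class back to its sampled size, so the class weight is n_sampled:
  city: 60 × 6.5 = 390
  town: 160 × 1.5 = 240
  village: 360 × 0 = 0
Adjusted estimate = 630 / 580 = 1.08621 → 1.1.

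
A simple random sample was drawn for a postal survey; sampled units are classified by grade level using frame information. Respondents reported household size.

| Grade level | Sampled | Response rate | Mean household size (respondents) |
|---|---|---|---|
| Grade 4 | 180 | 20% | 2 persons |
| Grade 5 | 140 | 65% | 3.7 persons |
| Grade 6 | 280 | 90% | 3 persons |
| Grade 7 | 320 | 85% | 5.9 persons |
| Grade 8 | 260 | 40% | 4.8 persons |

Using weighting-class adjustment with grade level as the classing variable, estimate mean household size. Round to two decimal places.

Weighting each respondent by the inverse class response rate inflates each class back to its sampled size, so the class weight is n_sampled:
  Grade 4: 180 × 2 = 360
  Grade 5: 140 × 3.7 = 518
  Grade 6: 280 × 3 = 840
  Grade 7: 320 × 5.9 = 1888
  Grade 8: 260 × 4.8 = 1248
Adjusted estimate = 4854 / 1,180 = 4.11356 → 4.11.

4.11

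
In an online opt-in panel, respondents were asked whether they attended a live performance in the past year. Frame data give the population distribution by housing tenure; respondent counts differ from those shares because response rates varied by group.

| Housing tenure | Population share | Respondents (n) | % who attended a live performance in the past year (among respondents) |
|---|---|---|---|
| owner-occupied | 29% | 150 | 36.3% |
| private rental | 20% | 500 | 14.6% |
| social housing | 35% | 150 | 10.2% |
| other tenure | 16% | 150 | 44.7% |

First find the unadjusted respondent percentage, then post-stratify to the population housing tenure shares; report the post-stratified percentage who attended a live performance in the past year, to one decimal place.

Unadjusted (pooled respondent) estimate weights by respondent counts:
  (150/950)×36.3 + (500/950)×14.6 + (150/950)×10.2 + (150/950)×44.7 = 22.0842%
Reweighting by population housing tenure shares:
  0.29×36.3 + 0.2×14.6 + 0.35×10.2 + 0.16×44.7 = 24.169%

24.2%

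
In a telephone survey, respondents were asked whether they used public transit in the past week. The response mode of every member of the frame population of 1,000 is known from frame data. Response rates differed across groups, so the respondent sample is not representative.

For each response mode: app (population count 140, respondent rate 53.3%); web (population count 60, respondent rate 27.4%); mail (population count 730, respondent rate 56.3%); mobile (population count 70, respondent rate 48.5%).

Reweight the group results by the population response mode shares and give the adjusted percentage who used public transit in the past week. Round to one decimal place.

53.6%

Each cell contributes population-share × respondent value:
  app: (140/1,000) × 53.3 = 7.462
  web: (60/1,000) × 27.4 = 1.644
  mail: (730/1,000) × 56.3 = 41.099
  mobile: (70/1,000) × 48.5 = 3.395
Post-stratified estimate = 53.6 → 53.6%.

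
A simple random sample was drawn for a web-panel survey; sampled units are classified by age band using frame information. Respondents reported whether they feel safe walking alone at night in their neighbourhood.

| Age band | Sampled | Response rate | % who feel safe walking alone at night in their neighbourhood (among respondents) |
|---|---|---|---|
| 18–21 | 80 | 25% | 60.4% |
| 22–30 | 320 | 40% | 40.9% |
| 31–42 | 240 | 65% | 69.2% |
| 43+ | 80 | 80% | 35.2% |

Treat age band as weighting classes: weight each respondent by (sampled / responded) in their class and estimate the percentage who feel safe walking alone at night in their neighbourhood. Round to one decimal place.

51.9%

Weighting each respondent by the inverse class response rate inflates each class back to its sampled size, so the class weight is n_sampled:
  18–21: 80 × 60.4 = 4832
  22–30: 320 × 40.9 = 13,088
  31–42: 240 × 69.2 = 16,608
  43+: 80 × 35.2 = 2816
Adjusted estimate = 37,344 / 720 = 51.8667 → 51.9%.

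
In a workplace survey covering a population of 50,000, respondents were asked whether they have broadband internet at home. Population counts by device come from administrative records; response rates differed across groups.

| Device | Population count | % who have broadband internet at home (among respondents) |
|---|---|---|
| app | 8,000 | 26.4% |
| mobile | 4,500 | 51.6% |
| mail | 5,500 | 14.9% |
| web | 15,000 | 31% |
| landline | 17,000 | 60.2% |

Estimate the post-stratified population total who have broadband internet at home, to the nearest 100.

20,100

Each cell contributes its population count × the respondent rate:
  app: 8,000 × 26.4% = 2112
  mobile: 4,500 × 51.6% = 2322
  mail: 5,500 × 14.9% = 819.5
  web: 15,000 × 31% = 4650
  landline: 17,000 × 60.2% = 10,234
Estimated total = 20137.5 → 20,100.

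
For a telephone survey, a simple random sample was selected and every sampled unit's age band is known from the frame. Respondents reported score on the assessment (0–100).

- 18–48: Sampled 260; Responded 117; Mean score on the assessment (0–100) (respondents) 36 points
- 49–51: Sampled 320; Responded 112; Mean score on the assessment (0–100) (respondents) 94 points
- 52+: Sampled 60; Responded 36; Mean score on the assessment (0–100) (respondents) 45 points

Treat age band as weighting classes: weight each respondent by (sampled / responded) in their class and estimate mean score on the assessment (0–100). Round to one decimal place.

Class response rates: 18–48 117/260 = 45%, 49–51 112/320 = 35%, 52+ 36/60 = 60%.
With weight = n_sampled/n_responded per class, the weighted class total is n_sampled:
  18–48: 260 × 36 = 9360
  49–51: 320 × 94 = 30,080
  52+: 60 × 45 = 2700
Adjusted estimate = 42,140 / 640 = 65.8438 → 65.8.

65.8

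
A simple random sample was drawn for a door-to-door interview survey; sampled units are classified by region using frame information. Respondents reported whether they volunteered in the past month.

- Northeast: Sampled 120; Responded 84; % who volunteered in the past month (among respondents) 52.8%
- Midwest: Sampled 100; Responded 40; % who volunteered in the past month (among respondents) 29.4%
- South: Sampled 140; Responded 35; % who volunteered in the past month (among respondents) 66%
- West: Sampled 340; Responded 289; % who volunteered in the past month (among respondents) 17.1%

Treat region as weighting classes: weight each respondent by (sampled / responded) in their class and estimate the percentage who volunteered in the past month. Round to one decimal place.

34.8%

Class response rates: Northeast 84/120 = 70%, Midwest 40/100 = 40%, South 35/140 = 25%, West 289/340 = 85%.
Weighting each respondent by the inverse class response rate inflates each class back to its sampled size, so the class weight is n_sampled:
  Northeast: 120 × 52.8 = 6336
  Midwest: 100 × 29.4 = 2940
  South: 140 × 66 = 9240
  West: 340 × 17.1 = 5814
Adjusted estimate = 24,330 / 700 = 34.7571 → 34.8%.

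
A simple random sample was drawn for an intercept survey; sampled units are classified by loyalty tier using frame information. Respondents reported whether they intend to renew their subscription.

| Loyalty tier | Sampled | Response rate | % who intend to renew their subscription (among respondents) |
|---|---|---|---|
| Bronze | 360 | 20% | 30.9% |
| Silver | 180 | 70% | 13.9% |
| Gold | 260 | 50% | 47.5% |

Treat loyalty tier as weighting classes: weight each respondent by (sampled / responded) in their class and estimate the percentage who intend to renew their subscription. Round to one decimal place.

32.5%

Inverse-response-rate weighting restores each class to its sampled count, so class totals weight by n_sampled:
  Bronze: 360 × 30.9 = 11,124
  Silver: 180 × 13.9 = 2502
  Gold: 260 × 47.5 = 12,350
Adjusted estimate = 25,976 / 800 = 32.47 → 32.5%.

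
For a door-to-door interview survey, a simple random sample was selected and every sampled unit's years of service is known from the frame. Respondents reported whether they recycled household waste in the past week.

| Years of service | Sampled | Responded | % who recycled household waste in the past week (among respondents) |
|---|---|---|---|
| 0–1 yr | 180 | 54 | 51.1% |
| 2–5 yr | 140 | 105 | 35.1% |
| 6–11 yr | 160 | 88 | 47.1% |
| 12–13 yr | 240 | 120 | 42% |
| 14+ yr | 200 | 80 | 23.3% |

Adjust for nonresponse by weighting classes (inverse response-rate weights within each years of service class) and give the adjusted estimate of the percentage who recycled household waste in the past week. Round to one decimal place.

Class response rates: 0–1 yr 54/180 = 30%, 2–5 yr 105/140 = 75%, 6–11 yr 88/160 = 55%, 12–13 yr 120/240 = 50%, 14+ yr 80/200 = 40%.
Each respondent's weight = sampled/responded in their class; summing within a class gives n_sampled, so:
  0–1 yr: 180 × 51.1 = 9198
  2–5 yr: 140 × 35.1 = 4914
  6–11 yr: 160 × 47.1 = 7536
  12–13 yr: 240 × 42 = 10,080
  14+ yr: 200 × 23.3 = 4660
Adjusted estimate = 36,388 / 920 = 39.5522 → 39.6%.

39.6%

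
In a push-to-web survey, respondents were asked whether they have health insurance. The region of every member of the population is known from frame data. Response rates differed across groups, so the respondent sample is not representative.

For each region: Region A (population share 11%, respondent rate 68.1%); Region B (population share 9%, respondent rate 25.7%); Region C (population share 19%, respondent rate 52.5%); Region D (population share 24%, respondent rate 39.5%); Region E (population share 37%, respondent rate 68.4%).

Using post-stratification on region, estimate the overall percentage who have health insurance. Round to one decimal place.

54.6%

Post-stratification weights by population share, not respondent share:
  Region A: 0.11 × 68.1 = 7.491
  Region B: 0.09 × 25.7 = 2.313
  Region C: 0.19 × 52.5 = 9.975
  Region D: 0.24 × 39.5 = 9.48
  Region E: 0.37 × 68.4 = 25.308
Post-stratified estimate = 54.567 → 54.6%.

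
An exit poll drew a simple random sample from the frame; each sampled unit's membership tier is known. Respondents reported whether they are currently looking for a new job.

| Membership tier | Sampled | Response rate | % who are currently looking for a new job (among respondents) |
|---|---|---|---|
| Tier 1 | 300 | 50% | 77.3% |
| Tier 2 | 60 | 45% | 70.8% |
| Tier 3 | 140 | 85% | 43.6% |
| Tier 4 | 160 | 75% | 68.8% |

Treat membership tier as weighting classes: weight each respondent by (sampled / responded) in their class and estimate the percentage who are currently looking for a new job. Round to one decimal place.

With weight = n_sampled/n_responded per class, the weighted class total is n_sampled:
  Tier 1: 300 × 77.3 = 23,190
  Tier 2: 60 × 70.8 = 4248
  Tier 3: 140 × 43.6 = 6104
  Tier 4: 160 × 68.8 = 11,008
Adjusted estimate = 44,550 / 660 = 67.5 → 67.5%.

67.5%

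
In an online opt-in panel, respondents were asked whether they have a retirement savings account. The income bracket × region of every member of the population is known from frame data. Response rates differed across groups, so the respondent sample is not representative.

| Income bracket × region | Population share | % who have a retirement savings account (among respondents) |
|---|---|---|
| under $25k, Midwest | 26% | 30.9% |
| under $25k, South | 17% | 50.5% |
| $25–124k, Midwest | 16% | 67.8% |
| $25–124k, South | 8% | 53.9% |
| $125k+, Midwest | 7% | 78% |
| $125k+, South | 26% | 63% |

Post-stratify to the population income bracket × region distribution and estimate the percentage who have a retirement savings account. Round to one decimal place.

Weight each group's respondent value by its population share:
  under $25k, Midwest: 0.26 × 30.9 = 8.034
  under $25k, South: 0.17 × 50.5 = 8.585
  $25–124k, Midwest: 0.16 × 67.8 = 10.848
  $25–124k, South: 0.08 × 53.9 = 4.312
  $125k+, Midwest: 0.07 × 78 = 5.46
  $125k+, South: 0.26 × 63 = 16.38
Post-stratified estimate = 53.619 → 53.6%.

53.6%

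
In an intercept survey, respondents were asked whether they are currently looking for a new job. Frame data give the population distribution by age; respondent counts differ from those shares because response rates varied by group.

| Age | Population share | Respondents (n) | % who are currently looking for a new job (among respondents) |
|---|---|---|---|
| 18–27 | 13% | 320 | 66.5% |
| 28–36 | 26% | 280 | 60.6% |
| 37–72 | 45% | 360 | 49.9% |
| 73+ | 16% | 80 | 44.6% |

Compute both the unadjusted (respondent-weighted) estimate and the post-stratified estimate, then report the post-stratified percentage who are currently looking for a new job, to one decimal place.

54.0%

Without adjustment, the pooled respondent share is:
  (320/1040)×66.5 + (280/1040)×60.6 + (360/1040)×49.9 + (80/1040)×44.6 = 57.4808%
Post-stratified estimate weights by population shares:
  0.13×66.5 + 0.26×60.6 + 0.45×49.9 + 0.16×44.6 = 53.992%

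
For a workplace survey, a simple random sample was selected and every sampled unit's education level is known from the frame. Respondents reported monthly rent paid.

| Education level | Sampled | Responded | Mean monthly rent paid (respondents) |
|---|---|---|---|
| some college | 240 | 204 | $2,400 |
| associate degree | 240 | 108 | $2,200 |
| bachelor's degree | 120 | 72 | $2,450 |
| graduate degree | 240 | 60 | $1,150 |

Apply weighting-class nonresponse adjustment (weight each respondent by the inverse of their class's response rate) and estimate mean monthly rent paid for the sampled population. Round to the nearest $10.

$1,990

Response rates by class: some college 204/240 = 85%, associate degree 108/240 = 45%, bachelor's degree 72/120 = 60%, graduate degree 60/240 = 25%.
With weight = n_sampled/n_responded per class, the weighted class total is n_sampled:
  some college: 240 × 2400 = 576,000
  associate degree: 240 × 2200 = 528,000
  bachelor's degree: 120 × 2450 = 294,000
  graduate degree: 240 × 1150 = 276,000
Adjusted estimate = 1,674,000 / 840 = 1992.86 → $1,990.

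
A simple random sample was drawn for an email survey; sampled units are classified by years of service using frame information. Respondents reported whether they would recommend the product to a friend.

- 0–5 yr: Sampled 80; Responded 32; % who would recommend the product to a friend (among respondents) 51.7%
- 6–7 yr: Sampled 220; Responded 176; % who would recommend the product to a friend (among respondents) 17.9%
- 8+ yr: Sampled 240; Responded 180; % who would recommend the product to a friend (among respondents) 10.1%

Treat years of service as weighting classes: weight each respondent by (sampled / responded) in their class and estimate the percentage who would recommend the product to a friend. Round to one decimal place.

19.4%

Class response rates: 0–5 yr 32/80 = 40%, 6–7 yr 176/220 = 80%, 8+ yr 180/240 = 75%.
Each respondent's weight = sampled/responded in their class; summing within a class gives n_sampled, so:
  0–5 yr: 80 × 51.7 = 4136
  6–7 yr: 220 × 17.9 = 3938
  8+ yr: 240 × 10.1 = 2424
Adjusted estimate = 10,498 / 540 = 19.4407 → 19.4%.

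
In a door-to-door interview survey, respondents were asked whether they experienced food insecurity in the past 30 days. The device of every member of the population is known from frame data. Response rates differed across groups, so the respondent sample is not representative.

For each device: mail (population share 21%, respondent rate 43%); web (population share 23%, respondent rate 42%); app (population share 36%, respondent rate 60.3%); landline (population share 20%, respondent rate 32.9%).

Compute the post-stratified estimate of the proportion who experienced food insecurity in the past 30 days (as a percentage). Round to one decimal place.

Each cell contributes population-share × respondent value:
  mail: 0.21 × 43 = 9.03
  web: 0.23 × 42 = 9.66
  app: 0.36 × 60.3 = 21.708
  landline: 0.2 × 32.9 = 6.58
Post-stratified estimate = 46.978 → 47.0%.

47.0%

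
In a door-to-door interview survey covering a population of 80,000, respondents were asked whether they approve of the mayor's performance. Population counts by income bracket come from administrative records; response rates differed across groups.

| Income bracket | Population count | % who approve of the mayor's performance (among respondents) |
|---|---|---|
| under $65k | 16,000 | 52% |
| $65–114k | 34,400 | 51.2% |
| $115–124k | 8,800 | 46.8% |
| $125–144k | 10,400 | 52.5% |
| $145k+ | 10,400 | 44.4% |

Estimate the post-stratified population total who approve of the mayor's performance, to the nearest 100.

Estimated count per cell = population count × respondent percentage:
  under $65k: 16,000 × 52% = 8320
  $65–114k: 34,400 × 51.2% = 17612.8
  $115–124k: 8,800 × 46.8% = 4118.4
  $125–144k: 10,400 × 52.5% = 5460
  $145k+: 10,400 × 44.4% = 4617.6
Estimated total = 40128.8 → 40,100.

40,100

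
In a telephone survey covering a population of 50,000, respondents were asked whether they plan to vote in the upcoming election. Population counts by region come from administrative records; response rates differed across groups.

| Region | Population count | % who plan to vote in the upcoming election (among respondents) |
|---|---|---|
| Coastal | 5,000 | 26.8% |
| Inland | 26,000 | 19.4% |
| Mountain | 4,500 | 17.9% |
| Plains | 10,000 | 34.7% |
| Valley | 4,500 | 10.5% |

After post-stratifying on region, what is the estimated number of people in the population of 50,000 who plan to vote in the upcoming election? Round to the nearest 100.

11,100

Estimated count per cell = population count × respondent percentage:
  Coastal: 5,000 × 26.8% = 1340
  Inland: 26,000 × 19.4% = 5044
  Mountain: 4,500 × 17.9% = 805.5
  Plains: 10,000 × 34.7% = 3470
  Valley: 4,500 × 10.5% = 472.5
Estimated total = 11,132 → 11,100.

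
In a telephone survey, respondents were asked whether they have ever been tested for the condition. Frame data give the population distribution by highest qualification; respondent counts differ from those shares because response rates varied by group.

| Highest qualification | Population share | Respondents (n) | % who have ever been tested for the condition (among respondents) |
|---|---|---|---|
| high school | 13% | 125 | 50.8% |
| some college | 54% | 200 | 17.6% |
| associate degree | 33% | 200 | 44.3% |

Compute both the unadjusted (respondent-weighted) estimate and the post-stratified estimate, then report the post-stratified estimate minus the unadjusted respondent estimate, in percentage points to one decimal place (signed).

Unadjusted (pooled respondent) estimate weights by respondent counts:
  (125/525)×50.8 + (200/525)×17.6 + (200/525)×44.3 = 35.6762%
Reweighting by population highest qualification shares:
  0.13×50.8 + 0.54×17.6 + 0.33×44.3 = 30.727%
Difference = 30.727 − 35.6762 = -4.9492 pp.

-4.9 percentage points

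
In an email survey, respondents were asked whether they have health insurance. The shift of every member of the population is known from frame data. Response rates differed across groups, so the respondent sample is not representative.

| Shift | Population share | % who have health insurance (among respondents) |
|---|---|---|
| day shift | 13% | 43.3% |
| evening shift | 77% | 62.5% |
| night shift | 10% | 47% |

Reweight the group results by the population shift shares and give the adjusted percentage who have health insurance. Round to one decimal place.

Weight each group's respondent value by its population share:
  day shift: 0.13 × 43.3 = 5.629
  evening shift: 0.77 × 62.5 = 48.125
  night shift: 0.1 × 47 = 4.7
Post-stratified estimate = 58.454 → 58.5%.

58.5%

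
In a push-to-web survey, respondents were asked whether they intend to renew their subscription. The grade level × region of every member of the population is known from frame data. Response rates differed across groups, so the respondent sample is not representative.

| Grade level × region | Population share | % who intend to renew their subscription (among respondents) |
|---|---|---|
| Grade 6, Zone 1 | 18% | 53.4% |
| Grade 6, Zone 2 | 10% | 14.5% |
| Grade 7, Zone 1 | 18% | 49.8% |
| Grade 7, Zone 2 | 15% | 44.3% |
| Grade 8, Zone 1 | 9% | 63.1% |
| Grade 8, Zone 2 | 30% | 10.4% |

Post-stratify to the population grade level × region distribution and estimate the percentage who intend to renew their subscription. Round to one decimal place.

35.5%

Post-stratification weights by population share, not respondent share:
  Grade 6, Zone 1: 0.18 × 53.4 = 9.612
  Grade 6, Zone 2: 0.1 × 14.5 = 1.45
  Grade 7, Zone 1: 0.18 × 49.8 = 8.964
  Grade 7, Zone 2: 0.15 × 44.3 = 6.645
  Grade 8, Zone 1: 0.09 × 63.1 = 5.679
  Grade 8, Zone 2: 0.3 × 10.4 = 3.12
Post-stratified estimate = 35.47 → 35.5%.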